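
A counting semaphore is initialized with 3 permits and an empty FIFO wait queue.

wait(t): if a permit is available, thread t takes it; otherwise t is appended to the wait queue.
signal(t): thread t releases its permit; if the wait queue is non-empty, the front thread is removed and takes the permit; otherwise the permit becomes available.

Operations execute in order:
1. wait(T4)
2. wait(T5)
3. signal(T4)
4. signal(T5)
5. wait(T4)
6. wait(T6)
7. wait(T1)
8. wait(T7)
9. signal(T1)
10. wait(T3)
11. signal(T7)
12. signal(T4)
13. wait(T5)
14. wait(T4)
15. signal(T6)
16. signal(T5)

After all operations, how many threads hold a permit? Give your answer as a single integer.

Answer: 2

Derivation:
Step 1: wait(T4) -> count=2 queue=[] holders={T4}
Step 2: wait(T5) -> count=1 queue=[] holders={T4,T5}
Step 3: signal(T4) -> count=2 queue=[] holders={T5}
Step 4: signal(T5) -> count=3 queue=[] holders={none}
Step 5: wait(T4) -> count=2 queue=[] holders={T4}
Step 6: wait(T6) -> count=1 queue=[] holders={T4,T6}
Step 7: wait(T1) -> count=0 queue=[] holders={T1,T4,T6}
Step 8: wait(T7) -> count=0 queue=[T7] holders={T1,T4,T6}
Step 9: signal(T1) -> count=0 queue=[] holders={T4,T6,T7}
Step 10: wait(T3) -> count=0 queue=[T3] holders={T4,T6,T7}
Step 11: signal(T7) -> count=0 queue=[] holders={T3,T4,T6}
Step 12: signal(T4) -> count=1 queue=[] holders={T3,T6}
Step 13: wait(T5) -> count=0 queue=[] holders={T3,T5,T6}
Step 14: wait(T4) -> count=0 queue=[T4] holders={T3,T5,T6}
Step 15: signal(T6) -> count=0 queue=[] holders={T3,T4,T5}
Step 16: signal(T5) -> count=1 queue=[] holders={T3,T4}
Final holders: {T3,T4} -> 2 thread(s)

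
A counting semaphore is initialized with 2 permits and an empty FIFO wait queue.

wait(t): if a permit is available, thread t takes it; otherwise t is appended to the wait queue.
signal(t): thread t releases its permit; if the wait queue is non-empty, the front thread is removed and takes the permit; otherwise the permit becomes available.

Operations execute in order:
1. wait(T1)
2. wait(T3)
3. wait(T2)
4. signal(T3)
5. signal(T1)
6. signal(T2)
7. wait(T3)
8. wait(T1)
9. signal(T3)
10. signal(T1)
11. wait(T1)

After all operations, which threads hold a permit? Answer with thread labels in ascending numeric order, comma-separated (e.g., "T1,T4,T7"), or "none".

Step 1: wait(T1) -> count=1 queue=[] holders={T1}
Step 2: wait(T3) -> count=0 queue=[] holders={T1,T3}
Step 3: wait(T2) -> count=0 queue=[T2] holders={T1,T3}
Step 4: signal(T3) -> count=0 queue=[] holders={T1,T2}
Step 5: signal(T1) -> count=1 queue=[] holders={T2}
Step 6: signal(T2) -> count=2 queue=[] holders={none}
Step 7: wait(T3) -> count=1 queue=[] holders={T3}
Step 8: wait(T1) -> count=0 queue=[] holders={T1,T3}
Step 9: signal(T3) -> count=1 queue=[] holders={T1}
Step 10: signal(T1) -> count=2 queue=[] holders={none}
Step 11: wait(T1) -> count=1 queue=[] holders={T1}
Final holders: T1

Answer: T1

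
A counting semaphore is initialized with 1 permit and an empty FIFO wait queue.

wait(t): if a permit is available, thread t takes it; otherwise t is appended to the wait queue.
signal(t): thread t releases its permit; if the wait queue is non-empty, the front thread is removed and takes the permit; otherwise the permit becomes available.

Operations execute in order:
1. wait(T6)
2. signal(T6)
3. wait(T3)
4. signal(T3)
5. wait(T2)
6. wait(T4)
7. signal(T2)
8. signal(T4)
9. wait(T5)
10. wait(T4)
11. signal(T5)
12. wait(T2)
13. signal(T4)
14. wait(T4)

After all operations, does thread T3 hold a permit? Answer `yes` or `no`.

Answer: no

Derivation:
Step 1: wait(T6) -> count=0 queue=[] holders={T6}
Step 2: signal(T6) -> count=1 queue=[] holders={none}
Step 3: wait(T3) -> count=0 queue=[] holders={T3}
Step 4: signal(T3) -> count=1 queue=[] holders={none}
Step 5: wait(T2) -> count=0 queue=[] holders={T2}
Step 6: wait(T4) -> count=0 queue=[T4] holders={T2}
Step 7: signal(T2) -> count=0 queue=[] holders={T4}
Step 8: signal(T4) -> count=1 queue=[] holders={none}
Step 9: wait(T5) -> count=0 queue=[] holders={T5}
Step 10: wait(T4) -> count=0 queue=[T4] holders={T5}
Step 11: signal(T5) -> count=0 queue=[] holders={T4}
Step 12: wait(T2) -> count=0 queue=[T2] holders={T4}
Step 13: signal(T4) -> count=0 queue=[] holders={T2}
Step 14: wait(T4) -> count=0 queue=[T4] holders={T2}
Final holders: {T2} -> T3 not in holders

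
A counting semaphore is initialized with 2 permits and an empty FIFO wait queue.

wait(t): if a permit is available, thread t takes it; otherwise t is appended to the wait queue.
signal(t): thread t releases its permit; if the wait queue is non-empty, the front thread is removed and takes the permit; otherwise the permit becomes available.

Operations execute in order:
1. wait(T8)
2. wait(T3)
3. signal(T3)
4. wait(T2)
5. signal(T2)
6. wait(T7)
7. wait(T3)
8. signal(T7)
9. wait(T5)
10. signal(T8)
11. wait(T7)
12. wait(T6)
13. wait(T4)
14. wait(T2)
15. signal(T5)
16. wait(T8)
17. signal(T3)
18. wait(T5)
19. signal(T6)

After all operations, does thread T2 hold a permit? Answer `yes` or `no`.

Answer: no

Derivation:
Step 1: wait(T8) -> count=1 queue=[] holders={T8}
Step 2: wait(T3) -> count=0 queue=[] holders={T3,T8}
Step 3: signal(T3) -> count=1 queue=[] holders={T8}
Step 4: wait(T2) -> count=0 queue=[] holders={T2,T8}
Step 5: signal(T2) -> count=1 queue=[] holders={T8}
Step 6: wait(T7) -> count=0 queue=[] holders={T7,T8}
Step 7: wait(T3) -> count=0 queue=[T3] holders={T7,T8}
Step 8: signal(T7) -> count=0 queue=[] holders={T3,T8}
Step 9: wait(T5) -> count=0 queue=[T5] holders={T3,T8}
Step 10: signal(T8) -> count=0 queue=[] holders={T3,T5}
Step 11: wait(T7) -> count=0 queue=[T7] holders={T3,T5}
Step 12: wait(T6) -> count=0 queue=[T7,T6] holders={T3,T5}
Step 13: wait(T4) -> count=0 queue=[T7,T6,T4] holders={T3,T5}
Step 14: wait(T2) -> count=0 queue=[T7,T6,T4,T2] holders={T3,T5}
Step 15: signal(T5) -> count=0 queue=[T6,T4,T2] holders={T3,T7}
Step 16: wait(T8) -> count=0 queue=[T6,T4,T2,T8] holders={T3,T7}
Step 17: signal(T3) -> count=0 queue=[T4,T2,T8] holders={T6,T7}
Step 18: wait(T5) -> count=0 queue=[T4,T2,T8,T5] holders={T6,T7}
Step 19: signal(T6) -> count=0 queue=[T2,T8,T5] holders={T4,T7}
Final holders: {T4,T7} -> T2 not in holders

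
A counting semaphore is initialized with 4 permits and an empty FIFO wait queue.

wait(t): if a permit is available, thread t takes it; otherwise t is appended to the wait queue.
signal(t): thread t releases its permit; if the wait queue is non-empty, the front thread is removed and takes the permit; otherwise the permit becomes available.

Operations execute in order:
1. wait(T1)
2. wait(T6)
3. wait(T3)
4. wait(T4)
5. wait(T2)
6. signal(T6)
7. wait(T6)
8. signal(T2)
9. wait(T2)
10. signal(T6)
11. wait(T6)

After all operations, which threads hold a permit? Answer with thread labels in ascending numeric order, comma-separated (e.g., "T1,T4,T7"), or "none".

Answer: T1,T2,T3,T4

Derivation:
Step 1: wait(T1) -> count=3 queue=[] holders={T1}
Step 2: wait(T6) -> count=2 queue=[] holders={T1,T6}
Step 3: wait(T3) -> count=1 queue=[] holders={T1,T3,T6}
Step 4: wait(T4) -> count=0 queue=[] holders={T1,T3,T4,T6}
Step 5: wait(T2) -> count=0 queue=[T2] holders={T1,T3,T4,T6}
Step 6: signal(T6) -> count=0 queue=[] holders={T1,T2,T3,T4}
Step 7: wait(T6) -> count=0 queue=[T6] holders={T1,T2,T3,T4}
Step 8: signal(T2) -> count=0 queue=[] holders={T1,T3,T4,T6}
Step 9: wait(T2) -> count=0 queue=[T2] holders={T1,T3,T4,T6}
Step 10: signal(T6) -> count=0 queue=[] holders={T1,T2,T3,T4}
Step 11: wait(T6) -> count=0 queue=[T6] holders={T1,T2,T3,T4}
Final holders: T1,T2,T3,T4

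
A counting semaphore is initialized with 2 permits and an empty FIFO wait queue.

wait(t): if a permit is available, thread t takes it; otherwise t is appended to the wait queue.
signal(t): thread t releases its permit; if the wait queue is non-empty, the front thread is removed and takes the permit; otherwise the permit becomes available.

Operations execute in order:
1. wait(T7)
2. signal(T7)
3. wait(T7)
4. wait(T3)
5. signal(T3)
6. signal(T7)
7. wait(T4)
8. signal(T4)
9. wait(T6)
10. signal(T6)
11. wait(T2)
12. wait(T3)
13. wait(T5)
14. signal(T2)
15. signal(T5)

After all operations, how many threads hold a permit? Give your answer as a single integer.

Step 1: wait(T7) -> count=1 queue=[] holders={T7}
Step 2: signal(T7) -> count=2 queue=[] holders={none}
Step 3: wait(T7) -> count=1 queue=[] holders={T7}
Step 4: wait(T3) -> count=0 queue=[] holders={T3,T7}
Step 5: signal(T3) -> count=1 queue=[] holders={T7}
Step 6: signal(T7) -> count=2 queue=[] holders={none}
Step 7: wait(T4) -> count=1 queue=[] holders={T4}
Step 8: signal(T4) -> count=2 queue=[] holders={none}
Step 9: wait(T6) -> count=1 queue=[] holders={T6}
Step 10: signal(T6) -> count=2 queue=[] holders={none}
Step 11: wait(T2) -> count=1 queue=[] holders={T2}
Step 12: wait(T3) -> count=0 queue=[] holders={T2,T3}
Step 13: wait(T5) -> count=0 queue=[T5] holders={T2,T3}
Step 14: signal(T2) -> count=0 queue=[] holders={T3,T5}
Step 15: signal(T5) -> count=1 queue=[] holders={T3}
Final holders: {T3} -> 1 thread(s)

Answer: 1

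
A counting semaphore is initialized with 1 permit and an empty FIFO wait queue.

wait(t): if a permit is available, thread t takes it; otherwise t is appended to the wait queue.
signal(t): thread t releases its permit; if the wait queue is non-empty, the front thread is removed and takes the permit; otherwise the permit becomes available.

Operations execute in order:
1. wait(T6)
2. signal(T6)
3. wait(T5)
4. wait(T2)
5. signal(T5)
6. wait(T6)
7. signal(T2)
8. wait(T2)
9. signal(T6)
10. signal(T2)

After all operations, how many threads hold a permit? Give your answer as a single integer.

Step 1: wait(T6) -> count=0 queue=[] holders={T6}
Step 2: signal(T6) -> count=1 queue=[] holders={none}
Step 3: wait(T5) -> count=0 queue=[] holders={T5}
Step 4: wait(T2) -> count=0 queue=[T2] holders={T5}
Step 5: signal(T5) -> count=0 queue=[] holders={T2}
Step 6: wait(T6) -> count=0 queue=[T6] holders={T2}
Step 7: signal(T2) -> count=0 queue=[] holders={T6}
Step 8: wait(T2) -> count=0 queue=[T2] holders={T6}
Step 9: signal(T6) -> count=0 queue=[] holders={T2}
Step 10: signal(T2) -> count=1 queue=[] holders={none}
Final holders: {none} -> 0 thread(s)

Answer: 0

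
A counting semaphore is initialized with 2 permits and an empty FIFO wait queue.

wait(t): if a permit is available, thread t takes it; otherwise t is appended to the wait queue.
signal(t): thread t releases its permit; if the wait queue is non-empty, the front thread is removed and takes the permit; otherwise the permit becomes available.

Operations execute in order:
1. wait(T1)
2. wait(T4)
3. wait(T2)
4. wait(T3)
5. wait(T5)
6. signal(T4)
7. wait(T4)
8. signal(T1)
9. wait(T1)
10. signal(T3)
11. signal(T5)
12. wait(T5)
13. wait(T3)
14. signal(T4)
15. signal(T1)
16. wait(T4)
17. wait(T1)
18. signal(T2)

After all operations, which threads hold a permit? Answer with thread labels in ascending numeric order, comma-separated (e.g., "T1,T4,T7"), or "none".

Answer: T3,T5

Derivation:
Step 1: wait(T1) -> count=1 queue=[] holders={T1}
Step 2: wait(T4) -> count=0 queue=[] holders={T1,T4}
Step 3: wait(T2) -> count=0 queue=[T2] holders={T1,T4}
Step 4: wait(T3) -> count=0 queue=[T2,T3] holders={T1,T4}
Step 5: wait(T5) -> count=0 queue=[T2,T3,T5] holders={T1,T4}
Step 6: signal(T4) -> count=0 queue=[T3,T5] holders={T1,T2}
Step 7: wait(T4) -> count=0 queue=[T3,T5,T4] holders={T1,T2}
Step 8: signal(T1) -> count=0 queue=[T5,T4] holders={T2,T3}
Step 9: wait(T1) -> count=0 queue=[T5,T4,T1] holders={T2,T3}
Step 10: signal(T3) -> count=0 queue=[T4,T1] holders={T2,T5}
Step 11: signal(T5) -> count=0 queue=[T1] holders={T2,T4}
Step 12: wait(T5) -> count=0 queue=[T1,T5] holders={T2,T4}
Step 13: wait(T3) -> count=0 queue=[T1,T5,T3] holders={T2,T4}
Step 14: signal(T4) -> count=0 queue=[T5,T3] holders={T1,T2}
Step 15: signal(T1) -> count=0 queue=[T3] holders={T2,T5}
Step 16: wait(T4) -> count=0 queue=[T3,T4] holders={T2,T5}
Step 17: wait(T1) -> count=0 queue=[T3,T4,T1] holders={T2,T5}
Step 18: signal(T2) -> count=0 queue=[T4,T1] holders={T3,T5}
Final holders: T3,T5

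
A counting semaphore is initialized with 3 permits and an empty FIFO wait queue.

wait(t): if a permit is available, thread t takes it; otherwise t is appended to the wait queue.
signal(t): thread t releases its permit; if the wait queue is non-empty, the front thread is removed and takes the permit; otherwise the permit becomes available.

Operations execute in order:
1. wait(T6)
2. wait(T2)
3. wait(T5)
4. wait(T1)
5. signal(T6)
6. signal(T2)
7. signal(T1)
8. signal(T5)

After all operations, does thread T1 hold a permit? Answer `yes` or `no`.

Step 1: wait(T6) -> count=2 queue=[] holders={T6}
Step 2: wait(T2) -> count=1 queue=[] holders={T2,T6}
Step 3: wait(T5) -> count=0 queue=[] holders={T2,T5,T6}
Step 4: wait(T1) -> count=0 queue=[T1] holders={T2,T5,T6}
Step 5: signal(T6) -> count=0 queue=[] holders={T1,T2,T5}
Step 6: signal(T2) -> count=1 queue=[] holders={T1,T5}
Step 7: signal(T1) -> count=2 queue=[] holders={T5}
Step 8: signal(T5) -> count=3 queue=[] holders={none}
Final holders: {none} -> T1 not in holders

Answer: no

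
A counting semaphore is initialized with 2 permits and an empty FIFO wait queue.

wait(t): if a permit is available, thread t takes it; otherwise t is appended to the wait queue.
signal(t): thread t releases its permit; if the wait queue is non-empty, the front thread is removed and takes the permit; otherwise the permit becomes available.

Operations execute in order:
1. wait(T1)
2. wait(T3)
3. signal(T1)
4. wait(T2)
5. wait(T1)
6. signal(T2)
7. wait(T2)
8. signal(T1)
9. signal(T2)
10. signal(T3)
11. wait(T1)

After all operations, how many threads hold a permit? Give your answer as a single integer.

Step 1: wait(T1) -> count=1 queue=[] holders={T1}
Step 2: wait(T3) -> count=0 queue=[] holders={T1,T3}
Step 3: signal(T1) -> count=1 queue=[] holders={T3}
Step 4: wait(T2) -> count=0 queue=[] holders={T2,T3}
Step 5: wait(T1) -> count=0 queue=[T1] holders={T2,T3}
Step 6: signal(T2) -> count=0 queue=[] holders={T1,T3}
Step 7: wait(T2) -> count=0 queue=[T2] holders={T1,T3}
Step 8: signal(T1) -> count=0 queue=[] holders={T2,T3}
Step 9: signal(T2) -> count=1 queue=[] holders={T3}
Step 10: signal(T3) -> count=2 queue=[] holders={none}
Step 11: wait(T1) -> count=1 queue=[] holders={T1}
Final holders: {T1} -> 1 thread(s)

Answer: 1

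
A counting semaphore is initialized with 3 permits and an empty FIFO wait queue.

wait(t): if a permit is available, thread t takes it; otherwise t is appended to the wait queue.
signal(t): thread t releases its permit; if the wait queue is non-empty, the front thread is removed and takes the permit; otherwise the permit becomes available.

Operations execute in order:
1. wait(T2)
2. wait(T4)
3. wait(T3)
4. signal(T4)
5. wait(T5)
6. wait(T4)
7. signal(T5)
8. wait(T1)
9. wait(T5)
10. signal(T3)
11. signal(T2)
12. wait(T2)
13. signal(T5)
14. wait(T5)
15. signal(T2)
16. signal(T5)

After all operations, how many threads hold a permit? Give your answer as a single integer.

Answer: 2

Derivation:
Step 1: wait(T2) -> count=2 queue=[] holders={T2}
Step 2: wait(T4) -> count=1 queue=[] holders={T2,T4}
Step 3: wait(T3) -> count=0 queue=[] holders={T2,T3,T4}
Step 4: signal(T4) -> count=1 queue=[] holders={T2,T3}
Step 5: wait(T5) -> count=0 queue=[] holders={T2,T3,T5}
Step 6: wait(T4) -> count=0 queue=[T4] holders={T2,T3,T5}
Step 7: signal(T5) -> count=0 queue=[] holders={T2,T3,T4}
Step 8: wait(T1) -> count=0 queue=[T1] holders={T2,T3,T4}
Step 9: wait(T5) -> count=0 queue=[T1,T5] holders={T2,T3,T4}
Step 10: signal(T3) -> count=0 queue=[T5] holders={T1,T2,T4}
Step 11: signal(T2) -> count=0 queue=[] holders={T1,T4,T5}
Step 12: wait(T2) -> count=0 queue=[T2] holders={T1,T4,T5}
Step 13: signal(T5) -> count=0 queue=[] holders={T1,T2,T4}
Step 14: wait(T5) -> count=0 queue=[T5] holders={T1,T2,T4}
Step 15: signal(T2) -> count=0 queue=[] holders={T1,T4,T5}
Step 16: signal(T5) -> count=1 queue=[] holders={T1,T4}
Final holders: {T1,T4} -> 2 thread(s)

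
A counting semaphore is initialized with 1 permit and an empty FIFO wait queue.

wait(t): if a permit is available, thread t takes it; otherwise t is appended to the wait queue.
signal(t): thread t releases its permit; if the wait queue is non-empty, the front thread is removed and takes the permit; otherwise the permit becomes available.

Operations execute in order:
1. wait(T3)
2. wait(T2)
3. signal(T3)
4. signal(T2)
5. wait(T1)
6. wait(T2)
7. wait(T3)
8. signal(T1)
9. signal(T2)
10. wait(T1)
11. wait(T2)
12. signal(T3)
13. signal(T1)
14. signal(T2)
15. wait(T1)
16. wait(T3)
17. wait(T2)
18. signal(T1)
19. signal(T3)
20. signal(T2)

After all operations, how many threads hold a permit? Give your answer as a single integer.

Answer: 0

Derivation:
Step 1: wait(T3) -> count=0 queue=[] holders={T3}
Step 2: wait(T2) -> count=0 queue=[T2] holders={T3}
Step 3: signal(T3) -> count=0 queue=[] holders={T2}
Step 4: signal(T2) -> count=1 queue=[] holders={none}
Step 5: wait(T1) -> count=0 queue=[] holders={T1}
Step 6: wait(T2) -> count=0 queue=[T2] holders={T1}
Step 7: wait(T3) -> count=0 queue=[T2,T3] holders={T1}
Step 8: signal(T1) -> count=0 queue=[T3] holders={T2}
Step 9: signal(T2) -> count=0 queue=[] holders={T3}
Step 10: wait(T1) -> count=0 queue=[T1] holders={T3}
Step 11: wait(T2) -> count=0 queue=[T1,T2] holders={T3}
Step 12: signal(T3) -> count=0 queue=[T2] holders={T1}
Step 13: signal(T1) -> count=0 queue=[] holders={T2}
Step 14: signal(T2) -> count=1 queue=[] holders={none}
Step 15: wait(T1) -> count=0 queue=[] holders={T1}
Step 16: wait(T3) -> count=0 queue=[T3] holders={T1}
Step 17: wait(T2) -> count=0 queue=[T3,T2] holders={T1}
Step 18: signal(T1) -> count=0 queue=[T2] holders={T3}
Step 19: signal(T3) -> count=0 queue=[] holders={T2}
Step 20: signal(T2) -> count=1 queue=[] holders={none}
Final holders: {none} -> 0 thread(s)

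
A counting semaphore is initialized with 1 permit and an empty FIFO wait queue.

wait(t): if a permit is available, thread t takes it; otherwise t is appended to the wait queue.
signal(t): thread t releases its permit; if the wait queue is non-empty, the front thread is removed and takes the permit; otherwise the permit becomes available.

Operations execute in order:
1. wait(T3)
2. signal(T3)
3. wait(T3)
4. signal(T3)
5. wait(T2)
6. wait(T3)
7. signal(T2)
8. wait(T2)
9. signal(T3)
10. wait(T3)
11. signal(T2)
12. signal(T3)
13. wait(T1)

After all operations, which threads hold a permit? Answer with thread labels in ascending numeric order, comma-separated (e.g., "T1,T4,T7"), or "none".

Step 1: wait(T3) -> count=0 queue=[] holders={T3}
Step 2: signal(T3) -> count=1 queue=[] holders={none}
Step 3: wait(T3) -> count=0 queue=[] holders={T3}
Step 4: signal(T3) -> count=1 queue=[] holders={none}
Step 5: wait(T2) -> count=0 queue=[] holders={T2}
Step 6: wait(T3) -> count=0 queue=[T3] holders={T2}
Step 7: signal(T2) -> count=0 queue=[] holders={T3}
Step 8: wait(T2) -> count=0 queue=[T2] holders={T3}
Step 9: signal(T3) -> count=0 queue=[] holders={T2}
Step 10: wait(T3) -> count=0 queue=[T3] holders={T2}
Step 11: signal(T2) -> count=0 queue=[] holders={T3}
Step 12: signal(T3) -> count=1 queue=[] holders={none}
Step 13: wait(T1) -> count=0 queue=[] holders={T1}
Final holders: T1

Answer: T1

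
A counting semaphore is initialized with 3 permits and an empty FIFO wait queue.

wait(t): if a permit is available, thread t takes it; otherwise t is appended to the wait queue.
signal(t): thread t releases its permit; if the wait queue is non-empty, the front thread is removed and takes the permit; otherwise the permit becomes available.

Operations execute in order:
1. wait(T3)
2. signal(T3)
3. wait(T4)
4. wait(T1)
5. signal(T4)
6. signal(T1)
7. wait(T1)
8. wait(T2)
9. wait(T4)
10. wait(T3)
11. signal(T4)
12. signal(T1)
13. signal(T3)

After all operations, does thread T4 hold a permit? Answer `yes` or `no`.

Step 1: wait(T3) -> count=2 queue=[] holders={T3}
Step 2: signal(T3) -> count=3 queue=[] holders={none}
Step 3: wait(T4) -> count=2 queue=[] holders={T4}
Step 4: wait(T1) -> count=1 queue=[] holders={T1,T4}
Step 5: signal(T4) -> count=2 queue=[] holders={T1}
Step 6: signal(T1) -> count=3 queue=[] holders={none}
Step 7: wait(T1) -> count=2 queue=[] holders={T1}
Step 8: wait(T2) -> count=1 queue=[] holders={T1,T2}
Step 9: wait(T4) -> count=0 queue=[] holders={T1,T2,T4}
Step 10: wait(T3) -> count=0 queue=[T3] holders={T1,T2,T4}
Step 11: signal(T4) -> count=0 queue=[] holders={T1,T2,T3}
Step 12: signal(T1) -> count=1 queue=[] holders={T2,T3}
Step 13: signal(T3) -> count=2 queue=[] holders={T2}
Final holders: {T2} -> T4 not in holders

Answer: no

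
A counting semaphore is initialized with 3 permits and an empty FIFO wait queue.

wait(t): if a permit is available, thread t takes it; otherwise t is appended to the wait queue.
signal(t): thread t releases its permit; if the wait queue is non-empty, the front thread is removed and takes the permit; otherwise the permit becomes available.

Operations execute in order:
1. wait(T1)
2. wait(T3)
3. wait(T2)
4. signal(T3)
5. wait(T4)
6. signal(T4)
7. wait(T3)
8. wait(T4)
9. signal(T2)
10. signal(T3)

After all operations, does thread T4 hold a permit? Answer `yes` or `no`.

Answer: yes

Derivation:
Step 1: wait(T1) -> count=2 queue=[] holders={T1}
Step 2: wait(T3) -> count=1 queue=[] holders={T1,T3}
Step 3: wait(T2) -> count=0 queue=[] holders={T1,T2,T3}
Step 4: signal(T3) -> count=1 queue=[] holders={T1,T2}
Step 5: wait(T4) -> count=0 queue=[] holders={T1,T2,T4}
Step 6: signal(T4) -> count=1 queue=[] holders={T1,T2}
Step 7: wait(T3) -> count=0 queue=[] holders={T1,T2,T3}
Step 8: wait(T4) -> count=0 queue=[T4] holders={T1,T2,T3}
Step 9: signal(T2) -> count=0 queue=[] holders={T1,T3,T4}
Step 10: signal(T3) -> count=1 queue=[] holders={T1,T4}
Final holders: {T1,T4} -> T4 in holders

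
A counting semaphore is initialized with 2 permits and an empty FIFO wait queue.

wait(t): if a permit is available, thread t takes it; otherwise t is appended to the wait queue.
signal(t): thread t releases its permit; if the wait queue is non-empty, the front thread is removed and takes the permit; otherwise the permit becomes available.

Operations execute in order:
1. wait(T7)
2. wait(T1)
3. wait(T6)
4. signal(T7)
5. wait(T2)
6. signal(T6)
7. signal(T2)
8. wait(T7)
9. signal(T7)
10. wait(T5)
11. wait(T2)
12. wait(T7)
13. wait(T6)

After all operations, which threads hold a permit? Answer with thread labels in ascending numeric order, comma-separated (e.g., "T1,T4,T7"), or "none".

Step 1: wait(T7) -> count=1 queue=[] holders={T7}
Step 2: wait(T1) -> count=0 queue=[] holders={T1,T7}
Step 3: wait(T6) -> count=0 queue=[T6] holders={T1,T7}
Step 4: signal(T7) -> count=0 queue=[] holders={T1,T6}
Step 5: wait(T2) -> count=0 queue=[T2] holders={T1,T6}
Step 6: signal(T6) -> count=0 queue=[] holders={T1,T2}
Step 7: signal(T2) -> count=1 queue=[] holders={T1}
Step 8: wait(T7) -> count=0 queue=[] holders={T1,T7}
Step 9: signal(T7) -> count=1 queue=[] holders={T1}
Step 10: wait(T5) -> count=0 queue=[] holders={T1,T5}
Step 11: wait(T2) -> count=0 queue=[T2] holders={T1,T5}
Step 12: wait(T7) -> count=0 queue=[T2,T7] holders={T1,T5}
Step 13: wait(T6) -> count=0 queue=[T2,T7,T6] holders={T1,T5}
Final holders: T1,T5

Answer: T1,T5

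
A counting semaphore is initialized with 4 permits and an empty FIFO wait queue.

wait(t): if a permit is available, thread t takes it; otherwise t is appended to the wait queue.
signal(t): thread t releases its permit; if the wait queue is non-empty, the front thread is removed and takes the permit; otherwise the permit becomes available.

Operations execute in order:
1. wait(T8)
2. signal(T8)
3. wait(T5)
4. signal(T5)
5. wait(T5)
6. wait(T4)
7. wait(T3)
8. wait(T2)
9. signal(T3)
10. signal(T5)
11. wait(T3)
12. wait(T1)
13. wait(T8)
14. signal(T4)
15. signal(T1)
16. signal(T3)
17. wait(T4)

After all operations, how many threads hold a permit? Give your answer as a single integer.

Answer: 3

Derivation:
Step 1: wait(T8) -> count=3 queue=[] holders={T8}
Step 2: signal(T8) -> count=4 queue=[] holders={none}
Step 3: wait(T5) -> count=3 queue=[] holders={T5}
Step 4: signal(T5) -> count=4 queue=[] holders={none}
Step 5: wait(T5) -> count=3 queue=[] holders={T5}
Step 6: wait(T4) -> count=2 queue=[] holders={T4,T5}
Step 7: wait(T3) -> count=1 queue=[] holders={T3,T4,T5}
Step 8: wait(T2) -> count=0 queue=[] holders={T2,T3,T4,T5}
Step 9: signal(T3) -> count=1 queue=[] holders={T2,T4,T5}
Step 10: signal(T5) -> count=2 queue=[] holders={T2,T4}
Step 11: wait(T3) -> count=1 queue=[] holders={T2,T3,T4}
Step 12: wait(T1) -> count=0 queue=[] holders={T1,T2,T3,T4}
Step 13: wait(T8) -> count=0 queue=[T8] holders={T1,T2,T3,T4}
Step 14: signal(T4) -> count=0 queue=[] holders={T1,T2,T3,T8}
Step 15: signal(T1) -> count=1 queue=[] holders={T2,T3,T8}
Step 16: signal(T3) -> count=2 queue=[] holders={T2,T8}
Step 17: wait(T4) -> count=1 queue=[] holders={T2,T4,T8}
Final holders: {T2,T4,T8} -> 3 thread(s)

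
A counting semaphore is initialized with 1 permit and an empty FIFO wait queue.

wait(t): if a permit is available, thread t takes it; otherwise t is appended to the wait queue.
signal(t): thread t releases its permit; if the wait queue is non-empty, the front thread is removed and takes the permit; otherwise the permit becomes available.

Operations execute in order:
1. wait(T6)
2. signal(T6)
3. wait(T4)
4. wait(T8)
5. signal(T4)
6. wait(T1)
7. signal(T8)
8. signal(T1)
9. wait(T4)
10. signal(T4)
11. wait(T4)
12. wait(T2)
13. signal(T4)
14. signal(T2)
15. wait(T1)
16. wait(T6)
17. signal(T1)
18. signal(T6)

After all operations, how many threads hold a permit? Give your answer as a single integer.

Answer: 0

Derivation:
Step 1: wait(T6) -> count=0 queue=[] holders={T6}
Step 2: signal(T6) -> count=1 queue=[] holders={none}
Step 3: wait(T4) -> count=0 queue=[] holders={T4}
Step 4: wait(T8) -> count=0 queue=[T8] holders={T4}
Step 5: signal(T4) -> count=0 queue=[] holders={T8}
Step 6: wait(T1) -> count=0 queue=[T1] holders={T8}
Step 7: signal(T8) -> count=0 queue=[] holders={T1}
Step 8: signal(T1) -> count=1 queue=[] holders={none}
Step 9: wait(T4) -> count=0 queue=[] holders={T4}
Step 10: signal(T4) -> count=1 queue=[] holders={none}
Step 11: wait(T4) -> count=0 queue=[] holders={T4}
Step 12: wait(T2) -> count=0 queue=[T2] holders={T4}
Step 13: signal(T4) -> count=0 queue=[] holders={T2}
Step 14: signal(T2) -> count=1 queue=[] holders={none}
Step 15: wait(T1) -> count=0 queue=[] holders={T1}
Step 16: wait(T6) -> count=0 queue=[T6] holders={T1}
Step 17: signal(T1) -> count=0 queue=[] holders={T6}
Step 18: signal(T6) -> count=1 queue=[] holders={none}
Final holders: {none} -> 0 thread(s)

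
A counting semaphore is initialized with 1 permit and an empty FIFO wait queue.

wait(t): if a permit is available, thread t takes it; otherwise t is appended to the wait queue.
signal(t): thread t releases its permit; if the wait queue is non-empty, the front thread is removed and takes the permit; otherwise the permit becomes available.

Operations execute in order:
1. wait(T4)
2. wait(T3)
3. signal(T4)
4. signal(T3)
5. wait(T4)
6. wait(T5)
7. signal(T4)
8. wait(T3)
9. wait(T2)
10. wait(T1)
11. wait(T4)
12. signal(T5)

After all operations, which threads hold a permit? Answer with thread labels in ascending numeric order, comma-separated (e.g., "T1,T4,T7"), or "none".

Step 1: wait(T4) -> count=0 queue=[] holders={T4}
Step 2: wait(T3) -> count=0 queue=[T3] holders={T4}
Step 3: signal(T4) -> count=0 queue=[] holders={T3}
Step 4: signal(T3) -> count=1 queue=[] holders={none}
Step 5: wait(T4) -> count=0 queue=[] holders={T4}
Step 6: wait(T5) -> count=0 queue=[T5] holders={T4}
Step 7: signal(T4) -> count=0 queue=[] holders={T5}
Step 8: wait(T3) -> count=0 queue=[T3] holders={T5}
Step 9: wait(T2) -> count=0 queue=[T3,T2] holders={T5}
Step 10: wait(T1) -> count=0 queue=[T3,T2,T1] holders={T5}
Step 11: wait(T4) -> count=0 queue=[T3,T2,T1,T4] holders={T5}
Step 12: signal(T5) -> count=0 queue=[T2,T1,T4] holders={T3}
Final holders: T3

Answer: T3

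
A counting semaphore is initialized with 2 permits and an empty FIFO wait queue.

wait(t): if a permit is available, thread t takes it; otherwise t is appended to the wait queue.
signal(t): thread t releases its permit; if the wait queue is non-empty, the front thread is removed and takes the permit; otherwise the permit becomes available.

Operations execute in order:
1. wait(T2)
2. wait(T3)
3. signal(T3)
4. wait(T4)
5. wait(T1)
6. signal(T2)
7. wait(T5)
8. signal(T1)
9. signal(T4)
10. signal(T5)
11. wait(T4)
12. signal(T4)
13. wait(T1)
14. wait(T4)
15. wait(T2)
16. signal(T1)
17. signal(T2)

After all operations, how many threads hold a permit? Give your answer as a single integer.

Step 1: wait(T2) -> count=1 queue=[] holders={T2}
Step 2: wait(T3) -> count=0 queue=[] holders={T2,T3}
Step 3: signal(T3) -> count=1 queue=[] holders={T2}
Step 4: wait(T4) -> count=0 queue=[] holders={T2,T4}
Step 5: wait(T1) -> count=0 queue=[T1] holders={T2,T4}
Step 6: signal(T2) -> count=0 queue=[] holders={T1,T4}
Step 7: wait(T5) -> count=0 queue=[T5] holders={T1,T4}
Step 8: signal(T1) -> count=0 queue=[] holders={T4,T5}
Step 9: signal(T4) -> count=1 queue=[] holders={T5}
Step 10: signal(T5) -> count=2 queue=[] holders={none}
Step 11: wait(T4) -> count=1 queue=[] holders={T4}
Step 12: signal(T4) -> count=2 queue=[] holders={none}
Step 13: wait(T1) -> count=1 queue=[] holders={T1}
Step 14: wait(T4) -> count=0 queue=[] holders={T1,T4}
Step 15: wait(T2) -> count=0 queue=[T2] holders={T1,T4}
Step 16: signal(T1) -> count=0 queue=[] holders={T2,T4}
Step 17: signal(T2) -> count=1 queue=[] holders={T4}
Final holders: {T4} -> 1 thread(s)

Answer: 1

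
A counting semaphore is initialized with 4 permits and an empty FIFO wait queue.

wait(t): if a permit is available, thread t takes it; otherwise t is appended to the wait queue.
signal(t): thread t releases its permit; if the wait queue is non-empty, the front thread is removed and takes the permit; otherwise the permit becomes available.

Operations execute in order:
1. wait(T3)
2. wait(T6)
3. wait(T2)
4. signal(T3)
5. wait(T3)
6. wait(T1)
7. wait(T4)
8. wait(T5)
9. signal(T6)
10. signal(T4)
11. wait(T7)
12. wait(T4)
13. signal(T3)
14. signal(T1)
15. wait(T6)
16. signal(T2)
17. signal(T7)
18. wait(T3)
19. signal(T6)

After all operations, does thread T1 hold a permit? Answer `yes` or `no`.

Step 1: wait(T3) -> count=3 queue=[] holders={T3}
Step 2: wait(T6) -> count=2 queue=[] holders={T3,T6}
Step 3: wait(T2) -> count=1 queue=[] holders={T2,T3,T6}
Step 4: signal(T3) -> count=2 queue=[] holders={T2,T6}
Step 5: wait(T3) -> count=1 queue=[] holders={T2,T3,T6}
Step 6: wait(T1) -> count=0 queue=[] holders={T1,T2,T3,T6}
Step 7: wait(T4) -> count=0 queue=[T4] holders={T1,T2,T3,T6}
Step 8: wait(T5) -> count=0 queue=[T4,T5] holders={T1,T2,T3,T6}
Step 9: signal(T6) -> count=0 queue=[T5] holders={T1,T2,T3,T4}
Step 10: signal(T4) -> count=0 queue=[] holders={T1,T2,T3,T5}
Step 11: wait(T7) -> count=0 queue=[T7] holders={T1,T2,T3,T5}
Step 12: wait(T4) -> count=0 queue=[T7,T4] holders={T1,T2,T3,T5}
Step 13: signal(T3) -> count=0 queue=[T4] holders={T1,T2,T5,T7}
Step 14: signal(T1) -> count=0 queue=[] holders={T2,T4,T5,T7}
Step 15: wait(T6) -> count=0 queue=[T6] holders={T2,T4,T5,T7}
Step 16: signal(T2) -> count=0 queue=[] holders={T4,T5,T6,T7}
Step 17: signal(T7) -> count=1 queue=[] holders={T4,T5,T6}
Step 18: wait(T3) -> count=0 queue=[] holders={T3,T4,T5,T6}
Step 19: signal(T6) -> count=1 queue=[] holders={T3,T4,T5}
Final holders: {T3,T4,T5} -> T1 not in holders

Answer: no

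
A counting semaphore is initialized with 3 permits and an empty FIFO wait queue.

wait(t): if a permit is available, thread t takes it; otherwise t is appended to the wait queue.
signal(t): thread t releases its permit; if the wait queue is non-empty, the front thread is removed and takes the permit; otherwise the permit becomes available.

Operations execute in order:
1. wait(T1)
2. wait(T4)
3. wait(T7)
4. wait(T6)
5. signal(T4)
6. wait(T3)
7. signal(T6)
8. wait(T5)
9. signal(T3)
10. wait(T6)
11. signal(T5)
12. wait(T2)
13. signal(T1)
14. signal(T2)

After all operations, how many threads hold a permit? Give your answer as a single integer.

Step 1: wait(T1) -> count=2 queue=[] holders={T1}
Step 2: wait(T4) -> count=1 queue=[] holders={T1,T4}
Step 3: wait(T7) -> count=0 queue=[] holders={T1,T4,T7}
Step 4: wait(T6) -> count=0 queue=[T6] holders={T1,T4,T7}
Step 5: signal(T4) -> count=0 queue=[] holders={T1,T6,T7}
Step 6: wait(T3) -> count=0 queue=[T3] holders={T1,T6,T7}
Step 7: signal(T6) -> count=0 queue=[] holders={T1,T3,T7}
Step 8: wait(T5) -> count=0 queue=[T5] holders={T1,T3,T7}
Step 9: signal(T3) -> count=0 queue=[] holders={T1,T5,T7}
Step 10: wait(T6) -> count=0 queue=[T6] holders={T1,T5,T7}
Step 11: signal(T5) -> count=0 queue=[] holders={T1,T6,T7}
Step 12: wait(T2) -> count=0 queue=[T2] holders={T1,T6,T7}
Step 13: signal(T1) -> count=0 queue=[] holders={T2,T6,T7}
Step 14: signal(T2) -> count=1 queue=[] holders={T6,T7}
Final holders: {T6,T7} -> 2 thread(s)

Answer: 2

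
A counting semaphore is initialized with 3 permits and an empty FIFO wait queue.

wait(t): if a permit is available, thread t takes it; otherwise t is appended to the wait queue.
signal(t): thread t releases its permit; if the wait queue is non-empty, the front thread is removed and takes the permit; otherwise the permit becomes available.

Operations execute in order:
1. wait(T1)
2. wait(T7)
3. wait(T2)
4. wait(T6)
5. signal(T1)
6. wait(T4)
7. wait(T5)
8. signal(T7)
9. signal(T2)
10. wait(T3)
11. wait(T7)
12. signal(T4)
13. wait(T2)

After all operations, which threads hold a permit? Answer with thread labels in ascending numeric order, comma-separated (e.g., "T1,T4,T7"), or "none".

Answer: T3,T5,T6

Derivation:
Step 1: wait(T1) -> count=2 queue=[] holders={T1}
Step 2: wait(T7) -> count=1 queue=[] holders={T1,T7}
Step 3: wait(T2) -> count=0 queue=[] holders={T1,T2,T7}
Step 4: wait(T6) -> count=0 queue=[T6] holders={T1,T2,T7}
Step 5: signal(T1) -> count=0 queue=[] holders={T2,T6,T7}
Step 6: wait(T4) -> count=0 queue=[T4] holders={T2,T6,T7}
Step 7: wait(T5) -> count=0 queue=[T4,T5] holders={T2,T6,T7}
Step 8: signal(T7) -> count=0 queue=[T5] holders={T2,T4,T6}
Step 9: signal(T2) -> count=0 queue=[] holders={T4,T5,T6}
Step 10: wait(T3) -> count=0 queue=[T3] holders={T4,T5,T6}
Step 11: wait(T7) -> count=0 queue=[T3,T7] holders={T4,T5,T6}
Step 12: signal(T4) -> count=0 queue=[T7] holders={T3,T5,T6}
Step 13: wait(T2) -> count=0 queue=[T7,T2] holders={T3,T5,T6}
Final holders: T3,T5,T6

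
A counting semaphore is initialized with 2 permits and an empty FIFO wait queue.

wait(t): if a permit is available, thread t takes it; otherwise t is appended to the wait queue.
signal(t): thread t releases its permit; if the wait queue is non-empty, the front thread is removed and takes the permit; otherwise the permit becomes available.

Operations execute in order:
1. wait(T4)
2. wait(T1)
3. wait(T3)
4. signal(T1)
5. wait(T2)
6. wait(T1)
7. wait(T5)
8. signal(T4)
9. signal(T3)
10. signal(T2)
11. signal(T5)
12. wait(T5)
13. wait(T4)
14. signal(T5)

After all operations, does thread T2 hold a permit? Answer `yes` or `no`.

Step 1: wait(T4) -> count=1 queue=[] holders={T4}
Step 2: wait(T1) -> count=0 queue=[] holders={T1,T4}
Step 3: wait(T3) -> count=0 queue=[T3] holders={T1,T4}
Step 4: signal(T1) -> count=0 queue=[] holders={T3,T4}
Step 5: wait(T2) -> count=0 queue=[T2] holders={T3,T4}
Step 6: wait(T1) -> count=0 queue=[T2,T1] holders={T3,T4}
Step 7: wait(T5) -> count=0 queue=[T2,T1,T5] holders={T3,T4}
Step 8: signal(T4) -> count=0 queue=[T1,T5] holders={T2,T3}
Step 9: signal(T3) -> count=0 queue=[T5] holders={T1,T2}
Step 10: signal(T2) -> count=0 queue=[] holders={T1,T5}
Step 11: signal(T5) -> count=1 queue=[] holders={T1}
Step 12: wait(T5) -> count=0 queue=[] holders={T1,T5}
Step 13: wait(T4) -> count=0 queue=[T4] holders={T1,T5}
Step 14: signal(T5) -> count=0 queue=[] holders={T1,T4}
Final holders: {T1,T4} -> T2 not in holders

Answer: no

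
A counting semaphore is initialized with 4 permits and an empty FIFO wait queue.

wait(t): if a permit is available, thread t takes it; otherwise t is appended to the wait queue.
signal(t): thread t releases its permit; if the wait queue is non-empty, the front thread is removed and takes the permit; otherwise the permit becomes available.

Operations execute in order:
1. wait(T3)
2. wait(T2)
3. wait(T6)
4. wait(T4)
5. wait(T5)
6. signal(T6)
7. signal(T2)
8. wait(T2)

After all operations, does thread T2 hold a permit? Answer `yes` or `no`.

Step 1: wait(T3) -> count=3 queue=[] holders={T3}
Step 2: wait(T2) -> count=2 queue=[] holders={T2,T3}
Step 3: wait(T6) -> count=1 queue=[] holders={T2,T3,T6}
Step 4: wait(T4) -> count=0 queue=[] holders={T2,T3,T4,T6}
Step 5: wait(T5) -> count=0 queue=[T5] holders={T2,T3,T4,T6}
Step 6: signal(T6) -> count=0 queue=[] holders={T2,T3,T4,T5}
Step 7: signal(T2) -> count=1 queue=[] holders={T3,T4,T5}
Step 8: wait(T2) -> count=0 queue=[] holders={T2,T3,T4,T5}
Final holders: {T2,T3,T4,T5} -> T2 in holders

Answer: yes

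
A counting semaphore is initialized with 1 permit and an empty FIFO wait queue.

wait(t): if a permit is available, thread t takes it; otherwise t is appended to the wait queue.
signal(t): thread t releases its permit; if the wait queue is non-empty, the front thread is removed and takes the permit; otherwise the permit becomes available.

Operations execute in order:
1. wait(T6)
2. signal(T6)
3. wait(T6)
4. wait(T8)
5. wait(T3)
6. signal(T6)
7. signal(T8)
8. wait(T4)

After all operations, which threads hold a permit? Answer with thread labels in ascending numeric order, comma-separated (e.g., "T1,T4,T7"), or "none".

Step 1: wait(T6) -> count=0 queue=[] holders={T6}
Step 2: signal(T6) -> count=1 queue=[] holders={none}
Step 3: wait(T6) -> count=0 queue=[] holders={T6}
Step 4: wait(T8) -> count=0 queue=[T8] holders={T6}
Step 5: wait(T3) -> count=0 queue=[T8,T3] holders={T6}
Step 6: signal(T6) -> count=0 queue=[T3] holders={T8}
Step 7: signal(T8) -> count=0 queue=[] holders={T3}
Step 8: wait(T4) -> count=0 queue=[T4] holders={T3}
Final holders: T3

Answer: T3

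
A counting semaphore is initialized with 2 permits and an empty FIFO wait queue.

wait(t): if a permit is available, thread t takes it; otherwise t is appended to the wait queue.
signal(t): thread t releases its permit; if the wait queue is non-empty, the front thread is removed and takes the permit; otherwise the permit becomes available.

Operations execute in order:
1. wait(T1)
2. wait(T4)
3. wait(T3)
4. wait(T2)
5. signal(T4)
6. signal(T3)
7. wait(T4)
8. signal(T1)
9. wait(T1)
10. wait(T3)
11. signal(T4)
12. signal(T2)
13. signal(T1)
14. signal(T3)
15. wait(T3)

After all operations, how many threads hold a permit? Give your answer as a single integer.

Step 1: wait(T1) -> count=1 queue=[] holders={T1}
Step 2: wait(T4) -> count=0 queue=[] holders={T1,T4}
Step 3: wait(T3) -> count=0 queue=[T3] holders={T1,T4}
Step 4: wait(T2) -> count=0 queue=[T3,T2] holders={T1,T4}
Step 5: signal(T4) -> count=0 queue=[T2] holders={T1,T3}
Step 6: signal(T3) -> count=0 queue=[] holders={T1,T2}
Step 7: wait(T4) -> count=0 queue=[T4] holders={T1,T2}
Step 8: signal(T1) -> count=0 queue=[] holders={T2,T4}
Step 9: wait(T1) -> count=0 queue=[T1] holders={T2,T4}
Step 10: wait(T3) -> count=0 queue=[T1,T3] holders={T2,T4}
Step 11: signal(T4) -> count=0 queue=[T3] holders={T1,T2}
Step 12: signal(T2) -> count=0 queue=[] holders={T1,T3}
Step 13: signal(T1) -> count=1 queue=[] holders={T3}
Step 14: signal(T3) -> count=2 queue=[] holders={none}
Step 15: wait(T3) -> count=1 queue=[] holders={T3}
Final holders: {T3} -> 1 thread(s)

Answer: 1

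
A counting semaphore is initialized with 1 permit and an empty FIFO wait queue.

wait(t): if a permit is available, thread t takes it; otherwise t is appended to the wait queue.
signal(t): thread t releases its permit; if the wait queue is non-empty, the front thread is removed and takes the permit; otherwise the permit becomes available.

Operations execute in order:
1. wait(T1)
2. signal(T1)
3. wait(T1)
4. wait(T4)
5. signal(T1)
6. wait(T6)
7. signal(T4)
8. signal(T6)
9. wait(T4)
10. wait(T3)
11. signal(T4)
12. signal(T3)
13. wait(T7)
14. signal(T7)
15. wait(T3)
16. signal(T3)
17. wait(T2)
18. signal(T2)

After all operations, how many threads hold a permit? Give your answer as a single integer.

Step 1: wait(T1) -> count=0 queue=[] holders={T1}
Step 2: signal(T1) -> count=1 queue=[] holders={none}
Step 3: wait(T1) -> count=0 queue=[] holders={T1}
Step 4: wait(T4) -> count=0 queue=[T4] holders={T1}
Step 5: signal(T1) -> count=0 queue=[] holders={T4}
Step 6: wait(T6) -> count=0 queue=[T6] holders={T4}
Step 7: signal(T4) -> count=0 queue=[] holders={T6}
Step 8: signal(T6) -> count=1 queue=[] holders={none}
Step 9: wait(T4) -> count=0 queue=[] holders={T4}
Step 10: wait(T3) -> count=0 queue=[T3] holders={T4}
Step 11: signal(T4) -> count=0 queue=[] holders={T3}
Step 12: signal(T3) -> count=1 queue=[] holders={none}
Step 13: wait(T7) -> count=0 queue=[] holders={T7}
Step 14: signal(T7) -> count=1 queue=[] holders={none}
Step 15: wait(T3) -> count=0 queue=[] holders={T3}
Step 16: signal(T3) -> count=1 queue=[] holders={none}
Step 17: wait(T2) -> count=0 queue=[] holders={T2}
Step 18: signal(T2) -> count=1 queue=[] holders={none}
Final holders: {none} -> 0 thread(s)

Answer: 0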